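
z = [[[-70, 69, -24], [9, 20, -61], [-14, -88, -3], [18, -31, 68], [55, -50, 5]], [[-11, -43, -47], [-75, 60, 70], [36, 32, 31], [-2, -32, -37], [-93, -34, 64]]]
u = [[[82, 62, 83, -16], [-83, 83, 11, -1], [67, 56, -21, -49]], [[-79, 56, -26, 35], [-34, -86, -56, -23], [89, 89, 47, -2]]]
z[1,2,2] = 31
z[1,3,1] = -32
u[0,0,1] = 62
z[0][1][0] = 9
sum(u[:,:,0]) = 42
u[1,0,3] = 35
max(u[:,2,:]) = 89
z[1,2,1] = 32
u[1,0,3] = 35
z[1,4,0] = -93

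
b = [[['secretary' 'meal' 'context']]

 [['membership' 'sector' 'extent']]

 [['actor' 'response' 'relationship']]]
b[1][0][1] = 'sector'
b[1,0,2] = 'extent'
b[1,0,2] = 'extent'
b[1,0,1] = 'sector'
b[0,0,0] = 'secretary'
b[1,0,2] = 'extent'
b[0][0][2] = 'context'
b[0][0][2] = 'context'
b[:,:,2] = [['context'], ['extent'], ['relationship']]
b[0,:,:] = [['secretary', 'meal', 'context']]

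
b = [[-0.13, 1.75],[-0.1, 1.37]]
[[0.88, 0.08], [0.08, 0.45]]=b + [[1.01, -1.67], [0.18, -0.92]]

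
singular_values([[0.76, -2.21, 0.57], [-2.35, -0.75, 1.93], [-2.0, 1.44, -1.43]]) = [3.55, 3.16, 1.06]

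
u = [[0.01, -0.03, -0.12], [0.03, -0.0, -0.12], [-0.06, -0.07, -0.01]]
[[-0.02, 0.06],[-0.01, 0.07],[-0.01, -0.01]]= u @ [[-0.32, 0.10], [0.48, 0.14], [0.02, -0.53]]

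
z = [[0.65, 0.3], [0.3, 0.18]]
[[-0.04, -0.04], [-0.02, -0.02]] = z @ [[-0.01, -0.01], [-0.10, -0.12]]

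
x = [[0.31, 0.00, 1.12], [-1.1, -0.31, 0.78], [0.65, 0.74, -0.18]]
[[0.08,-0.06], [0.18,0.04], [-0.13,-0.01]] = x @ [[-0.08,-0.07], [-0.08,0.04], [0.09,-0.03]]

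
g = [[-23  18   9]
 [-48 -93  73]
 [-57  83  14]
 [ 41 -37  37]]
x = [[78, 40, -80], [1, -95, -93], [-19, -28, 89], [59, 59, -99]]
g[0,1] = 18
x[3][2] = -99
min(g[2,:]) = -57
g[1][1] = -93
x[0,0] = 78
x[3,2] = -99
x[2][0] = -19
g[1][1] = -93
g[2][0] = -57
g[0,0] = -23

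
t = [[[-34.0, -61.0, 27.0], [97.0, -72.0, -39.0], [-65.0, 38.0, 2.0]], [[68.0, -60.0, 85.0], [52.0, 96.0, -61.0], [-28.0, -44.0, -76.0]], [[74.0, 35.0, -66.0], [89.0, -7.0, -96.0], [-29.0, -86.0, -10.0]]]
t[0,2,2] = 2.0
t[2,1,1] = -7.0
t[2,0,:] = [74.0, 35.0, -66.0]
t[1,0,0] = 68.0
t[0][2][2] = 2.0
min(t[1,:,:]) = -76.0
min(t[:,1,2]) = -96.0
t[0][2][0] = -65.0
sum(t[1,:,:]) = 32.0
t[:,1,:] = [[97.0, -72.0, -39.0], [52.0, 96.0, -61.0], [89.0, -7.0, -96.0]]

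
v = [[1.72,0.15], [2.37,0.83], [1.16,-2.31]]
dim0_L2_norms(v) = [3.15, 2.46]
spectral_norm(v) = 3.16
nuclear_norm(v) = 5.61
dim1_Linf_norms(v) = [1.72, 2.37, 2.31]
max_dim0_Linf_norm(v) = 2.37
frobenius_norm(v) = 4.00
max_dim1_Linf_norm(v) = 2.37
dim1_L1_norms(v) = [1.87, 3.2, 3.47]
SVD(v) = [[-0.54, -0.14], [-0.72, -0.45], [-0.45, 0.88]] @ diag([3.158087355771333, 2.4484452726816737]) @ [[-0.99, 0.11],[-0.11, -0.99]]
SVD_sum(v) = [[1.68,-0.19], [2.24,-0.26], [1.41,-0.16]] + [[0.04, 0.34], [0.13, 1.09], [-0.25, -2.15]]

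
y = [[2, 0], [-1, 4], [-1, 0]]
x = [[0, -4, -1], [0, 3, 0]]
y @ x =[[0, -8, -2], [0, 16, 1], [0, 4, 1]]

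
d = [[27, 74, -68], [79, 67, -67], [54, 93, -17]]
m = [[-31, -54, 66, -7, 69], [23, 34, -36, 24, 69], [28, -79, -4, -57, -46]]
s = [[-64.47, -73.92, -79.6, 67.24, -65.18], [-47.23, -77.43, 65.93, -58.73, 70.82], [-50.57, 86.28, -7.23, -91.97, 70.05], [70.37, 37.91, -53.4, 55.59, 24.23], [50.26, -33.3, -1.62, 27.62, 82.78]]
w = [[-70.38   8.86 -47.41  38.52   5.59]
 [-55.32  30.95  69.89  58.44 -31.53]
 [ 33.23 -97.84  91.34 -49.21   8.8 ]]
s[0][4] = -65.18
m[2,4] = -46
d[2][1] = 93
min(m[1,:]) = -36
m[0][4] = 69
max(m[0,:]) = 69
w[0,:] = [-70.38, 8.86, -47.41, 38.52, 5.59]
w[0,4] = 5.59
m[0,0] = -31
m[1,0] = 23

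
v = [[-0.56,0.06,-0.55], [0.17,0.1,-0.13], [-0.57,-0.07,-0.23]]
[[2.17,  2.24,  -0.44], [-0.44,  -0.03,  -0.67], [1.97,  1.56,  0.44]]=v@[[-2.32, -2.41, -0.97], [-2.94, 2.00, -3.13], [-1.90, -1.40, 1.44]]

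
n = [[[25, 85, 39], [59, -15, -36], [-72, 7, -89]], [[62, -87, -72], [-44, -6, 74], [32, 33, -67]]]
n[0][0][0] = 25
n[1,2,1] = 33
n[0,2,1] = 7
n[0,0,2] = 39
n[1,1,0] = -44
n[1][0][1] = -87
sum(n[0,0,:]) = 149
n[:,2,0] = [-72, 32]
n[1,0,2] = -72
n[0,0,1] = 85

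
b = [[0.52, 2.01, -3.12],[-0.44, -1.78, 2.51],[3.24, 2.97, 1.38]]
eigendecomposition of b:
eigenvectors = [[0.70+0.00j, (0.7-0j), (-0.72+0j)], [-0.54-0.05j, (-0.54+0.05j), 0.69+0.00j], [-0.34-0.31j, -0.34+0.31j, (0.12+0j)]]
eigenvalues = [(0.49+1.22j), (0.49-1.22j), (-0.87+0j)]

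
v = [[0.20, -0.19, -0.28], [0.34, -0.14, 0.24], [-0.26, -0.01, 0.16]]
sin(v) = [[0.19, -0.19, -0.27], [0.34, -0.14, 0.24], [-0.26, -0.01, 0.15]]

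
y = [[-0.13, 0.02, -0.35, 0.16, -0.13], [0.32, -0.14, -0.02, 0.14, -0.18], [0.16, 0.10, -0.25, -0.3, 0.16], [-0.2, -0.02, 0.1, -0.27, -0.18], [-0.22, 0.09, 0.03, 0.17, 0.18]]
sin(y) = [[-0.13, 0.02, -0.35, 0.17, -0.13], [0.32, -0.14, -0.03, 0.14, -0.18], [0.17, 0.10, -0.25, -0.29, 0.17], [-0.2, -0.02, 0.11, -0.28, -0.18], [-0.22, 0.09, 0.03, 0.17, 0.18]]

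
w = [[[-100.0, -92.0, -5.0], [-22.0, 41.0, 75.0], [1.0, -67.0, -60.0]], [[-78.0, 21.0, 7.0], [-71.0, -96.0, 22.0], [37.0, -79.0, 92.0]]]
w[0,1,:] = [-22.0, 41.0, 75.0]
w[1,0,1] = 21.0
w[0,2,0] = 1.0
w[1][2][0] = 37.0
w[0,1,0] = -22.0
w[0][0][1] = -92.0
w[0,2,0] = 1.0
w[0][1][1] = 41.0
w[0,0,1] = -92.0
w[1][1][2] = 22.0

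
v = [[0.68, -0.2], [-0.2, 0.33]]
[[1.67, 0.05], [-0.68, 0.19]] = v @ [[2.26, 0.29], [-0.69, 0.74]]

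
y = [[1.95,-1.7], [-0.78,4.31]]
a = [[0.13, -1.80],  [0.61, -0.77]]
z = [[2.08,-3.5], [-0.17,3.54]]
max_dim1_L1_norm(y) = 5.09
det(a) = 1.00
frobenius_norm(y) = 5.09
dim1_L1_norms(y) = [3.65, 5.09]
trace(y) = 6.26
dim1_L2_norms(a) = [1.8, 0.98]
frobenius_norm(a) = 2.05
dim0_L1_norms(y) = [2.73, 6.01]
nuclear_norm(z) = 6.53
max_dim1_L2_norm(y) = 4.38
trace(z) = 5.62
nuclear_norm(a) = 2.49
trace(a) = -0.64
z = y + a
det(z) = 6.77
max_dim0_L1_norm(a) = 2.57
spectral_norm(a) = 1.99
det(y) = 7.08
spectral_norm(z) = 5.24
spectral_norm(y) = 4.88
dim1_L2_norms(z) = [4.07, 3.54]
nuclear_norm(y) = 6.33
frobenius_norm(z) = 5.40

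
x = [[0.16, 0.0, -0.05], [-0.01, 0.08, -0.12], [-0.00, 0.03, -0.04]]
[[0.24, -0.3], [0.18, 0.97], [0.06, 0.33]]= x @[[0.74,-3.20],[-1.31,5.24],[-2.42,-4.34]]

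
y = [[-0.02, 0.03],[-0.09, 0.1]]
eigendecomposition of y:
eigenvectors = [[-0.71, -0.32],[-0.71, -0.95]]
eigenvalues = [0.01, 0.07]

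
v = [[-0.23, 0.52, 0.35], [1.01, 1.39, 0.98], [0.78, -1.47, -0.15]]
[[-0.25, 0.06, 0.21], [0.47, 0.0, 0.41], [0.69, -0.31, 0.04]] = v @ [[0.70,-0.09,-0.11], [-0.09,0.18,-0.16], [-0.11,-0.16,0.76]]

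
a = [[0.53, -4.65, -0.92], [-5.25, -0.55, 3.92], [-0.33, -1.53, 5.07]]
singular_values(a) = [7.71, 4.9, 3.26]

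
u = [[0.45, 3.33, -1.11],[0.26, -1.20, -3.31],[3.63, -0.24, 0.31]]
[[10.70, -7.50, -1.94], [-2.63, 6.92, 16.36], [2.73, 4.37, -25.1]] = u @[[0.97, 1.11, -6.58],[3.01, -2.74, -1.35],[-0.22, -1.01, -4.97]]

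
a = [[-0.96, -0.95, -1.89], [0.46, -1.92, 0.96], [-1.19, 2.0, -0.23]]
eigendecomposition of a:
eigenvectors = [[0.27, -0.83, -0.68],[-0.72, -0.55, 0.12],[0.64, 0.09, 0.72]]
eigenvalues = [-2.95, -1.38, 1.22]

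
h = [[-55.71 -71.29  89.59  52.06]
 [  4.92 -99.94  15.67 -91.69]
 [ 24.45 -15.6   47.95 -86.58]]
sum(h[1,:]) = -171.04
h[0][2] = 89.59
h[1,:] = [4.92, -99.94, 15.67, -91.69]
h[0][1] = -71.29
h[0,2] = 89.59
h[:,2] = [89.59, 15.67, 47.95]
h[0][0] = -55.71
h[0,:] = [-55.71, -71.29, 89.59, 52.06]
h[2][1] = -15.6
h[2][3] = -86.58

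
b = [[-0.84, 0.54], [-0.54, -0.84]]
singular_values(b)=[1.0, 1.0]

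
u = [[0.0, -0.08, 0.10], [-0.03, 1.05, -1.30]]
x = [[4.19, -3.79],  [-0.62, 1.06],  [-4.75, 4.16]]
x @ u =[[0.11, -4.31, 5.35], [-0.03, 1.16, -1.44], [-0.12, 4.75, -5.88]]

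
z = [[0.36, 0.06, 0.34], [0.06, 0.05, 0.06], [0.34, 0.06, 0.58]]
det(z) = 0.00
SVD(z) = [[-0.59, -0.78, -0.20], [-0.11, -0.17, 0.98], [-0.8, 0.6, 0.02]] @ diag([0.8362887449595464, 0.11498409517191233, 0.03872715986854132]) @ [[-0.59,-0.11,-0.80], [-0.78,-0.17,0.6], [-0.2,0.98,0.02]]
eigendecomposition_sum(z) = [[0.29, 0.05, 0.39], [0.05, 0.01, 0.07], [0.39, 0.07, 0.54]] + [[0.07, 0.02, -0.05], [0.02, 0.0, -0.01], [-0.05, -0.01, 0.04]] + [[0.0, -0.01, -0.00], [-0.01, 0.04, 0.0], [-0.00, 0.00, 0.00]]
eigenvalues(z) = [0.84, 0.11, 0.04]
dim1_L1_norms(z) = [0.76, 0.17, 0.98]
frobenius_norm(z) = 0.85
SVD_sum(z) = [[0.29, 0.05, 0.39], [0.05, 0.01, 0.07], [0.39, 0.07, 0.54]] + [[0.07,0.02,-0.05], [0.02,0.00,-0.01], [-0.05,-0.01,0.04]] + [[0.00, -0.01, -0.00], [-0.01, 0.04, 0.00], [-0.00, 0.00, 0.0]]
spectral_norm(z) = 0.84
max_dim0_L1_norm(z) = 0.98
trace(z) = 0.99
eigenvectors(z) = [[0.59, 0.78, 0.2], [0.11, 0.17, -0.98], [0.80, -0.60, -0.02]]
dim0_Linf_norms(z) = [0.36, 0.06, 0.58]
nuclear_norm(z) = 0.99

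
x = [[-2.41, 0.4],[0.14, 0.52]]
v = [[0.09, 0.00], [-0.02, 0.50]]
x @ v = [[-0.22,  0.2], [0.00,  0.26]]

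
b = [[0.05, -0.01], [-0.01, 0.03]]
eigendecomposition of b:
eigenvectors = [[0.92,0.38], [-0.38,0.92]]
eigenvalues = [0.05, 0.03]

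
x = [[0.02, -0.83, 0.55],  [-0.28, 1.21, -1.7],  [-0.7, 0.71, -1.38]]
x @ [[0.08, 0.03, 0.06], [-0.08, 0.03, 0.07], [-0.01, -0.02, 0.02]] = [[0.06,-0.04,-0.05],[-0.1,0.06,0.03],[-0.1,0.03,-0.02]]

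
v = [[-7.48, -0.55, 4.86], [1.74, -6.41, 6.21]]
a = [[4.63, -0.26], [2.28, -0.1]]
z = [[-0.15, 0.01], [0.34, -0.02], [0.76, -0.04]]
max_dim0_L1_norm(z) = 1.25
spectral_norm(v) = 10.10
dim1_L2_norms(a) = [4.64, 2.28]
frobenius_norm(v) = 12.75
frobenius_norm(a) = 5.17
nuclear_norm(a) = 5.19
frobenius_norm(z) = 0.85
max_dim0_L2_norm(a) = 5.16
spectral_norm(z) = 0.85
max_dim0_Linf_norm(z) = 0.76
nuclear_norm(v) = 17.88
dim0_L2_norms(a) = [5.16, 0.28]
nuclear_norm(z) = 0.85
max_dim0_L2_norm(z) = 0.85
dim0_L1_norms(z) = [1.25, 0.07]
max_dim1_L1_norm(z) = 0.8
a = v @ z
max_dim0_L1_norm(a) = 6.91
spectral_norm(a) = 5.17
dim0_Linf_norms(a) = [4.63, 0.26]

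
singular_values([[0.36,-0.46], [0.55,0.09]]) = [0.7, 0.41]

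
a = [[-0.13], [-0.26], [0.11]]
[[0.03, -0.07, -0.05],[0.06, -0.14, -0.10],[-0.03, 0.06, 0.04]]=a@[[-0.23,0.54,0.39]]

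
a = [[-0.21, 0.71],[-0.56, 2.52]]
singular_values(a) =[2.69, 0.05]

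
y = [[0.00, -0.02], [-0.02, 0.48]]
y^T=[[0.00, -0.02], [-0.02, 0.48]]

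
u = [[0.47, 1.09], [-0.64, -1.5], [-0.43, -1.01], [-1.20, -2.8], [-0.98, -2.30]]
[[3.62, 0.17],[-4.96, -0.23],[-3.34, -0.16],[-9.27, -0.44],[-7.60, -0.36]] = u @ [[2.36, 0.53], [2.30, -0.07]]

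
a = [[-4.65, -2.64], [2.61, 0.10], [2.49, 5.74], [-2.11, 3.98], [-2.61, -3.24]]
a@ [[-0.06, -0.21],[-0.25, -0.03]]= [[0.94, 1.06],[-0.18, -0.55],[-1.58, -0.7],[-0.87, 0.32],[0.97, 0.65]]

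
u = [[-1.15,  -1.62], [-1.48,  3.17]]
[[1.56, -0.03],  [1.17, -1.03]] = u@[[-1.13, 0.29], [-0.16, -0.19]]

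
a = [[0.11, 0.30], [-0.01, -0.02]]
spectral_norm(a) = 0.32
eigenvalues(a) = [0.08, 0.01]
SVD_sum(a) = [[0.11, 0.30], [-0.01, -0.02]] + [[-0.00,  0.00],  [-0.0,  0.0]]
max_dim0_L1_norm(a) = 0.32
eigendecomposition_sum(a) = [[0.11, 0.34],[-0.01, -0.03]] + [[-0.00, -0.04], [0.00, 0.01]]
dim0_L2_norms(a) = [0.11, 0.3]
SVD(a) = [[-1.00, 0.07], [0.07, 1.00]] @ diag([0.32030260973639674, 0.0024976380949826957]) @ [[-0.34, -0.94], [-0.94, 0.34]]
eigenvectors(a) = [[1.00, -0.95],[-0.10, 0.32]]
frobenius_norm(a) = 0.32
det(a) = 0.00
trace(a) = 0.09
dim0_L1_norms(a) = [0.12, 0.32]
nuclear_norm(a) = 0.32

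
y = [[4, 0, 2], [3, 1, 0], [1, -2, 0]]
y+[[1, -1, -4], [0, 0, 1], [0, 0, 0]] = [[5, -1, -2], [3, 1, 1], [1, -2, 0]]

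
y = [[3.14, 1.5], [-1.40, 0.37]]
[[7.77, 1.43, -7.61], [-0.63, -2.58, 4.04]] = y@[[1.17, 1.35, -2.72],[2.73, -1.87, 0.62]]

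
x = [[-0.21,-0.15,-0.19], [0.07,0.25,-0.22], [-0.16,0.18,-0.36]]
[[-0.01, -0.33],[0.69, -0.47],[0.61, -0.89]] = x @ [[1.36, 1.57],[0.64, -1.35],[-1.97, 1.09]]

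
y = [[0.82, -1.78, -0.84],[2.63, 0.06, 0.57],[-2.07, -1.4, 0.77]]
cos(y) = [[3.12,  0.05,  1.33], [-0.41,  4.98,  1.11], [4.00,  -1.67,  0.81]]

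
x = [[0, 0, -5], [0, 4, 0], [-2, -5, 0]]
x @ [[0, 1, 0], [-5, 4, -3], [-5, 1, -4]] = [[25, -5, 20], [-20, 16, -12], [25, -22, 15]]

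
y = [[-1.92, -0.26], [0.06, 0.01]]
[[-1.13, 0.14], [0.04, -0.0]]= y @[[0.61, -0.15], [-0.15, 0.58]]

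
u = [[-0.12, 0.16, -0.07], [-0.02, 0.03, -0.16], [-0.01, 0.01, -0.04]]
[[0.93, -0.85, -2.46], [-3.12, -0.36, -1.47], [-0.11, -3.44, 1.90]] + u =[[0.81,-0.69,-2.53], [-3.14,-0.33,-1.63], [-0.12,-3.43,1.86]]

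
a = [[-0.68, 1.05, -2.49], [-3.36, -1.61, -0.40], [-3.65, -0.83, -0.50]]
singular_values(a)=[5.33, 2.72, 0.49]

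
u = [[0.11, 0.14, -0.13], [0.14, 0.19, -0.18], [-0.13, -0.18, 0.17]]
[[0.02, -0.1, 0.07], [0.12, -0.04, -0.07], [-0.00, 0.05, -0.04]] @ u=[[-0.02, -0.03, 0.03],[0.02, 0.02, -0.02],[0.01, 0.02, -0.02]]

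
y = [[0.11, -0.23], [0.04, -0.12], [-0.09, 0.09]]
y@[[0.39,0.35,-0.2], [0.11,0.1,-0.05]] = [[0.02,  0.02,  -0.01],  [0.0,  0.0,  -0.00],  [-0.03,  -0.02,  0.01]]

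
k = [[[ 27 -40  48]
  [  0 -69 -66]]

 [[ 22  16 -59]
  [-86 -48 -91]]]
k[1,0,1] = 16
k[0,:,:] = [[27, -40, 48], [0, -69, -66]]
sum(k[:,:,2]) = -168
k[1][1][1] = -48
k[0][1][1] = -69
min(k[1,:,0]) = -86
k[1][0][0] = 22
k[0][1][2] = -66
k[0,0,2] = 48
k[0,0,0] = 27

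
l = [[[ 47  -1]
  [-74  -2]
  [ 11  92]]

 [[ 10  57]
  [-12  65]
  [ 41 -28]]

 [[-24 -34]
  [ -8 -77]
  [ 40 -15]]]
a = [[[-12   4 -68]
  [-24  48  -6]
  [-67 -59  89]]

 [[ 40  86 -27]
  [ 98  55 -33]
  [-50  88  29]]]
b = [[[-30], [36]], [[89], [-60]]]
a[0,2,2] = 89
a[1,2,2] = 29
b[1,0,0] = 89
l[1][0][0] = 10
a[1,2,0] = -50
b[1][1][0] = -60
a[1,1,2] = -33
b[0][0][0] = -30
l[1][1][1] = 65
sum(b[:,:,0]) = 35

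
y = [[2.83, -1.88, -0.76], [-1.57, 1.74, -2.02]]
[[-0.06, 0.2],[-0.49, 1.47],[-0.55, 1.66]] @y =[[-0.48, 0.46, -0.36], [-3.69, 3.48, -2.60], [-4.16, 3.92, -2.94]]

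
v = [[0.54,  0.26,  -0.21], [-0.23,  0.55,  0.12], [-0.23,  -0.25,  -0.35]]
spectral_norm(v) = 0.70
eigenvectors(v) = [[(0.24+0j), (0.71+0j), (0.71-0j)], [(-0.07+0j), -0.09+0.66j, (-0.09-0.66j)], [0.97+0.00j, (-0.19-0.12j), (-0.19+0.12j)]]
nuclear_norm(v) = 1.68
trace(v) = 0.74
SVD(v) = [[-0.65, 0.67, 0.35],  [-0.52, -0.74, 0.43],  [0.55, 0.1, 0.83]] @ diag([0.7038808130642701, 0.6268565589847398, 0.350146619943408]) @ [[-0.51,  -0.84,  -0.17],  [0.81,  -0.41,  -0.42],  [-0.29,  0.35,  -0.89]]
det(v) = -0.15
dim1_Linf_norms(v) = [0.54, 0.55, 0.35]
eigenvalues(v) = [(-0.39+0j), (0.56+0.28j), (0.56-0.28j)]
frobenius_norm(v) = 1.01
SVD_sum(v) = [[0.24, 0.39, 0.08], [0.19, 0.31, 0.06], [-0.20, -0.33, -0.06]] + [[0.34,-0.17,-0.18],[-0.37,0.19,0.19],[0.05,-0.03,-0.03]] + [[-0.04, 0.04, -0.11], [-0.04, 0.05, -0.14], [-0.08, 0.10, -0.26]]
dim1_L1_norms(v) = [1.01, 0.9, 0.83]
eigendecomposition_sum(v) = [[(-0.03+0j), -0.02+0.00j, -0.09+0.00j], [(0.01-0j), 0.00-0.00j, (0.02-0j)], [-0.11+0.00j, -0.07+0.00j, -0.37+0.00j]] + [[0.28+0.09j, 0.14-0.31j, -0.06-0.04j],[(-0.12+0.25j), (0.27+0.17j), (0.05-0.05j)],[-0.06-0.07j, -0.09+0.06j, (0.01+0.02j)]] + [[(0.28-0.09j), 0.14+0.31j, (-0.06+0.04j)],[(-0.12-0.25j), 0.27-0.17j, (0.05+0.05j)],[-0.06+0.07j, (-0.09-0.06j), (0.01-0.02j)]]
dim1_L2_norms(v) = [0.64, 0.61, 0.49]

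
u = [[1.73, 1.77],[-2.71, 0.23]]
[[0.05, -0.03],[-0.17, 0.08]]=u@[[0.06,-0.03], [-0.03,0.01]]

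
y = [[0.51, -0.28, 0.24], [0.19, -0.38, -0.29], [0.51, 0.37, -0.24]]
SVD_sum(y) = [[0.49, -0.05, -0.07], [0.26, -0.03, -0.04], [0.49, -0.05, -0.07]] + [[-0.02, -0.29, 0.08], [-0.02, -0.26, 0.08], [0.02, 0.43, -0.12]] + [[0.04, 0.06, 0.22], [-0.05, -0.09, -0.33], [-0.01, -0.01, -0.05]]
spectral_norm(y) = 0.75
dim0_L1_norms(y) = [1.21, 1.03, 0.77]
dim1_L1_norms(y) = [1.03, 0.86, 1.12]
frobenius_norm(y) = 1.06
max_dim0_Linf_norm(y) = 0.51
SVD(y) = [[-0.66, -0.5, -0.56], [-0.35, -0.45, 0.82], [-0.66, 0.74, 0.12]] @ diag([0.7526263715464564, 0.6092897037848121, 0.4214494058776587]) @ [[-0.99, 0.1, 0.14], [0.06, 0.96, -0.27], [-0.16, -0.26, -0.95]]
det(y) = 0.19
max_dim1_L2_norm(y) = 0.67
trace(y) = -0.11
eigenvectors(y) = [[(0.86+0j),(0.23-0.1j),0.23+0.10j], [0.02+0.00j,(-0.04-0.64j),(-0.04+0.64j)], [(0.5+0j),-0.73+0.00j,(-0.73-0j)]]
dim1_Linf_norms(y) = [0.51, 0.38, 0.51]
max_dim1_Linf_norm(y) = 0.51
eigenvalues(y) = [(0.64+0j), (-0.38+0.4j), (-0.38-0.4j)]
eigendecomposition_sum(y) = [[(0.54-0j), (-0.09+0j), 0.18+0.00j], [(0.01-0j), -0.00+0.00j, 0.00+0.00j], [(0.32-0j), (-0.05+0j), 0.10+0.00j]] + [[(-0.02+0.04j), (-0.1-0.04j), 0.03-0.07j],[(0.09+0.08j), -0.19+0.20j, -0.15-0.14j],[(0.1-0.1j), 0.21+0.23j, -0.17+0.15j]] + [[-0.02-0.04j, -0.10+0.04j, 0.03+0.07j], [(0.09-0.08j), -0.19-0.20j, (-0.15+0.14j)], [(0.1+0.1j), (0.21-0.23j), (-0.17-0.15j)]]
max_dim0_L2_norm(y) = 0.75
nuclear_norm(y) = 1.78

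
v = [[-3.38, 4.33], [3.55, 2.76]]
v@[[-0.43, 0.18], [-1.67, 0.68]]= [[-5.78,  2.34], [-6.14,  2.52]]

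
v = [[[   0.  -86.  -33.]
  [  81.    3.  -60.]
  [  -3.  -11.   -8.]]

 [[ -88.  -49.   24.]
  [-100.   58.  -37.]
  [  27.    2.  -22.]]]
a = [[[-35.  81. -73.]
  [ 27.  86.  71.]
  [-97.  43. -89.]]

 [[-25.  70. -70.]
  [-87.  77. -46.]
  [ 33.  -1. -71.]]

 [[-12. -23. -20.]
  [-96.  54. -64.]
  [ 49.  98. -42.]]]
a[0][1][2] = 71.0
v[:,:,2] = [[-33.0, -60.0, -8.0], [24.0, -37.0, -22.0]]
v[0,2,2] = -8.0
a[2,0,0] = -12.0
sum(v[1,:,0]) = -161.0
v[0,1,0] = 81.0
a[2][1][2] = -64.0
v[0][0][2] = -33.0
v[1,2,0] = 27.0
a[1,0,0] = -25.0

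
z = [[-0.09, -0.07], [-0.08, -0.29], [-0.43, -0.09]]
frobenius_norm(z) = 0.54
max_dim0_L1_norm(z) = 0.6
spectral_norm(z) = 0.48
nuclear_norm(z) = 0.73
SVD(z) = [[-0.23, -0.09],  [-0.42, -0.89],  [-0.88, 0.45]] @ diag([0.48321837713398275, 0.25099800796022265]) @ [[0.89, 0.45], [-0.45, 0.89]]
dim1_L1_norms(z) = [0.16, 0.37, 0.52]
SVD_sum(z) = [[-0.10, -0.05], [-0.18, -0.09], [-0.38, -0.19]] + [[0.01,-0.02], [0.10,-0.20], [-0.05,0.1]]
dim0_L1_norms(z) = [0.6, 0.45]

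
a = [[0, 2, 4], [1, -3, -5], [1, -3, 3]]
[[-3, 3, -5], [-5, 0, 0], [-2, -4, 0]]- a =[[-3, 1, -9], [-6, 3, 5], [-3, -1, -3]]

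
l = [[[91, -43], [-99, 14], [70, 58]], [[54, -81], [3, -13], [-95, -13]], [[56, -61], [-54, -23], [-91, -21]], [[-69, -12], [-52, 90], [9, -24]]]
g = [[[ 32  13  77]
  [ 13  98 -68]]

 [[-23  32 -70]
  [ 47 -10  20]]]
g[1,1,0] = 47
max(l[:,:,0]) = 91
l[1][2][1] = -13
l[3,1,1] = 90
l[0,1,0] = -99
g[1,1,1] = -10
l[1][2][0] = -95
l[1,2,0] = -95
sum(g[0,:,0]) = 45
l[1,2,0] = -95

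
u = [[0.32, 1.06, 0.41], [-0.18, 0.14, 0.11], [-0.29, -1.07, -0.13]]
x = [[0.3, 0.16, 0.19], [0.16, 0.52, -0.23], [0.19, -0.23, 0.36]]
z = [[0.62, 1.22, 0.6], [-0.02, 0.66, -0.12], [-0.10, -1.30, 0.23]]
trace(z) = 1.51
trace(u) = 0.33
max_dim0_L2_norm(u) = 1.51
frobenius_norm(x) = 0.85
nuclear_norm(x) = 1.19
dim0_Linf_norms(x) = [0.3, 0.52, 0.36]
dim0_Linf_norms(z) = [0.62, 1.3, 0.6]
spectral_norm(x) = 0.69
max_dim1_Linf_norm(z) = 1.3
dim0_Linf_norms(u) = [0.32, 1.07, 0.41]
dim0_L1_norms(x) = [0.65, 0.91, 0.78]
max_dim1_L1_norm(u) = 1.79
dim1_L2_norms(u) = [1.18, 0.25, 1.12]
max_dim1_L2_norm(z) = 1.49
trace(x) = 1.18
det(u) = 0.07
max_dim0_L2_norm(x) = 0.59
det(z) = 0.07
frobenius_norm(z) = 2.11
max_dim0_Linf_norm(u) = 1.07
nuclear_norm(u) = 2.03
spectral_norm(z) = 1.97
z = x + u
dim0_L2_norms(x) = [0.39, 0.59, 0.47]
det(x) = -0.00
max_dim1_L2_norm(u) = 1.18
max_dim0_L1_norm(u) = 2.27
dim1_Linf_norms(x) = [0.3, 0.52, 0.36]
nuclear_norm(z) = 2.76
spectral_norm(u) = 1.62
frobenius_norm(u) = 1.64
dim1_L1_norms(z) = [2.44, 0.8, 1.63]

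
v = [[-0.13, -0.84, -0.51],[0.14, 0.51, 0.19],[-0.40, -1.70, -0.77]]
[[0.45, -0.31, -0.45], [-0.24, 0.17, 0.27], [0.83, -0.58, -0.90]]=v@[[-0.02, 0.02, 0.30], [-0.35, 0.27, 0.38], [-0.30, 0.15, 0.18]]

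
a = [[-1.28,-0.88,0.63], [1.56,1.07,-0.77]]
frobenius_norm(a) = 2.64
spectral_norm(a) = 2.64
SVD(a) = [[-0.63, 0.77], [0.77, 0.63]] @ diag([2.6421763104323235, 0.002084368065621076]) @ [[0.76, 0.52, -0.38], [0.11, -0.68, -0.72]]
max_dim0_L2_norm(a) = 2.02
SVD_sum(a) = [[-1.28, -0.88, 0.63], [1.56, 1.07, -0.77]] + [[0.00, -0.00, -0.00], [0.0, -0.00, -0.00]]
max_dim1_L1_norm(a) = 3.4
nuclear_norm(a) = 2.64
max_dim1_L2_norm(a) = 2.04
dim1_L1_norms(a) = [2.79, 3.4]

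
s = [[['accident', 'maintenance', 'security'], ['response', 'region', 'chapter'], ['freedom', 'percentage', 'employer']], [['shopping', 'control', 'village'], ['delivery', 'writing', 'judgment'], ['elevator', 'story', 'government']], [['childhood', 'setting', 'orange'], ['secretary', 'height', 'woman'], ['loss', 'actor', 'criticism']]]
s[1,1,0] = 'delivery'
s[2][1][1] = 'height'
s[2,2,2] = 'criticism'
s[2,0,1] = 'setting'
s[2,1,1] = 'height'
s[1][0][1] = 'control'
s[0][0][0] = 'accident'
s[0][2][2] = 'employer'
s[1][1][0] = 'delivery'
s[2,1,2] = 'woman'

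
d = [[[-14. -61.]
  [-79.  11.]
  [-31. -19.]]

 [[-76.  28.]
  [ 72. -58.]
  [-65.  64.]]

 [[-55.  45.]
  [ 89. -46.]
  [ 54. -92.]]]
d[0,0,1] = -61.0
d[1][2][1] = 64.0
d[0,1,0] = -79.0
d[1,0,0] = -76.0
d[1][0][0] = -76.0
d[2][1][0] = 89.0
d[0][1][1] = 11.0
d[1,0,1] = 28.0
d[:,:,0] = [[-14.0, -79.0, -31.0], [-76.0, 72.0, -65.0], [-55.0, 89.0, 54.0]]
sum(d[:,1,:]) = -11.0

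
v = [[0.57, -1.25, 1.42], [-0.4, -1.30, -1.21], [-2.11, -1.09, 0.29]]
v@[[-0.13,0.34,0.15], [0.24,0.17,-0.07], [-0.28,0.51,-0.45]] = [[-0.77, 0.71, -0.47], [0.08, -0.97, 0.58], [-0.07, -0.75, -0.37]]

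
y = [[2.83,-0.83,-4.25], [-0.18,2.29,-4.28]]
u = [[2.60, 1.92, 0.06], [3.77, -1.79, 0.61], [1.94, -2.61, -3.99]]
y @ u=[[-4.02, 18.01, 16.62],[-0.14, 6.73, 18.46]]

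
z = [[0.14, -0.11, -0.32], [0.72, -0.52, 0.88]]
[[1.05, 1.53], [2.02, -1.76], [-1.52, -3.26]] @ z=[[1.25, -0.91, 1.01], [-0.98, 0.69, -2.2], [-2.56, 1.86, -2.38]]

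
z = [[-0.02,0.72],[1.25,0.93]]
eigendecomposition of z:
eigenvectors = [[-0.78, -0.42], [0.63, -0.91]]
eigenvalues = [-0.61, 1.52]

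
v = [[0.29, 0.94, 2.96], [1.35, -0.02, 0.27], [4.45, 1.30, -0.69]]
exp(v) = [[25.78, 11.73, 17.33], [10.72, 5.54, 7.09], [28.00, 12.81, 18.86]]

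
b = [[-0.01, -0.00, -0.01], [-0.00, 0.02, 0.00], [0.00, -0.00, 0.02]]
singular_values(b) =[0.02, 0.02, 0.01]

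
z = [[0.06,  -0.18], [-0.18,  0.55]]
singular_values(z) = [0.61, 0.0]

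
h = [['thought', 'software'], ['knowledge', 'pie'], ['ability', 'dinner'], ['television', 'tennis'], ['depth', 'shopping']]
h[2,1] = 'dinner'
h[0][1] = 'software'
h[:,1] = ['software', 'pie', 'dinner', 'tennis', 'shopping']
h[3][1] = 'tennis'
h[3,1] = 'tennis'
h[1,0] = 'knowledge'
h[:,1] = ['software', 'pie', 'dinner', 'tennis', 'shopping']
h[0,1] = 'software'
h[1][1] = 'pie'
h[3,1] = 'tennis'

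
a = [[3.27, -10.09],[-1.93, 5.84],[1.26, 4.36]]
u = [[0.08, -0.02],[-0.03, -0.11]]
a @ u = [[0.56, 1.04], [-0.33, -0.60], [-0.03, -0.5]]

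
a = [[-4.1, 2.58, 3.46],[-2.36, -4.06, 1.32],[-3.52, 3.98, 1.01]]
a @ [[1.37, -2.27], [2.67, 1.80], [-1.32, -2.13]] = [[-3.3, 6.58],[-15.82, -4.76],[4.47, 13.0]]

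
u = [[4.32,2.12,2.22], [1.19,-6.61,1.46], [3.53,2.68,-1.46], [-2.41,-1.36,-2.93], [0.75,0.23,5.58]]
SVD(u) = [[-0.6, 0.15, -0.32], [0.38, 0.74, -0.55], [-0.40, -0.28, -0.56], [0.44, -0.23, -0.03], [-0.36, 0.55, 0.53]] @ diag([8.217103645564034, 7.541885968473146, 4.549006893444572]) @ [[-0.6, -0.68, -0.43], [0.20, -0.65, 0.74], [-0.78, 0.35, 0.52]]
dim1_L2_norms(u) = [5.3, 6.87, 4.67, 4.03, 5.63]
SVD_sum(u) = [[2.97, 3.37, 2.13], [-1.88, -2.13, -1.35], [1.97, 2.24, 1.41], [-2.16, -2.45, -1.55], [1.79, 2.03, 1.28]] + [[0.23, -0.74, 0.84], [1.14, -3.6, 4.11], [-0.42, 1.35, -1.53], [-0.36, 1.14, -1.3], [0.84, -2.65, 3.03]] + [[1.12, -0.51, -0.75], [1.93, -0.88, -1.30], [1.98, -0.9, -1.34], [0.11, -0.05, -0.08], [-1.88, 0.85, 1.27]]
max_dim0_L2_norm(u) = 7.57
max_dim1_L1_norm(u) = 9.26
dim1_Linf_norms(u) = [4.32, 6.61, 3.53, 2.93, 5.58]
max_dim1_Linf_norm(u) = 6.61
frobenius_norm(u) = 12.05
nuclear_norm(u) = 20.31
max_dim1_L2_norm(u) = 6.87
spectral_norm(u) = 8.22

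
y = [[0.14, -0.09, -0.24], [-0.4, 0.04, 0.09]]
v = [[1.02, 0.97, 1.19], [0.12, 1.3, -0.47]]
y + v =[[1.16, 0.88, 0.95], [-0.28, 1.34, -0.38]]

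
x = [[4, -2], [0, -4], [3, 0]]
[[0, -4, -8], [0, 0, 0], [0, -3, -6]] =x@ [[0, -1, -2], [0, 0, 0]]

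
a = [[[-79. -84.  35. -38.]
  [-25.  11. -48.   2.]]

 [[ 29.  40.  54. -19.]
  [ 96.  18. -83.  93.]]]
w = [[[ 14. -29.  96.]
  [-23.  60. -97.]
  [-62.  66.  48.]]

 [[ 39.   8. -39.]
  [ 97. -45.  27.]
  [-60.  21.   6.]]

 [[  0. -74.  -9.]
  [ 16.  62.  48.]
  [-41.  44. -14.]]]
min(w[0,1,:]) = -97.0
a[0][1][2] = -48.0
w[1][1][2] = 27.0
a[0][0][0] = -79.0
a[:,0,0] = [-79.0, 29.0]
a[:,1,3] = [2.0, 93.0]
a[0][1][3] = 2.0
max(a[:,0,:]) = 54.0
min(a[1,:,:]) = -83.0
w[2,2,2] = -14.0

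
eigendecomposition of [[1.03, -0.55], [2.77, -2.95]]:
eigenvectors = [[0.79, 0.15], [0.62, 0.99]]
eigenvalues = [0.6, -2.52]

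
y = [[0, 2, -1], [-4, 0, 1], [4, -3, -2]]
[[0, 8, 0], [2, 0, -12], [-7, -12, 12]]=y@[[0, 0, 3], [1, 4, 0], [2, 0, 0]]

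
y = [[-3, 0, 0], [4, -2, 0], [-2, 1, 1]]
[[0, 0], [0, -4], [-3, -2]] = y@[[0, 0], [0, 2], [-3, -4]]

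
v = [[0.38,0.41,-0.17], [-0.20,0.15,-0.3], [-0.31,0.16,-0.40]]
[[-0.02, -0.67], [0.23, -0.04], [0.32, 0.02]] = v @ [[-0.55, -0.54], [0.37, -1.18], [-0.23, -0.10]]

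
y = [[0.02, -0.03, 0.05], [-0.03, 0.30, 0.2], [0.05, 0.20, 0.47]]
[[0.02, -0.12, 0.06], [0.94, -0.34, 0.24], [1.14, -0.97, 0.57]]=y @ [[1.67, 0.81, -0.95], [2.54, 0.54, -0.26], [1.16, -2.38, 1.43]]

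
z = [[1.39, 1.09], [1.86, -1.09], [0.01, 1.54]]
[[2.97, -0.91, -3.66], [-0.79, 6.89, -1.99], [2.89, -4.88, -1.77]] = z@[[0.67, 1.84, -1.74], [1.87, -3.18, -1.14]]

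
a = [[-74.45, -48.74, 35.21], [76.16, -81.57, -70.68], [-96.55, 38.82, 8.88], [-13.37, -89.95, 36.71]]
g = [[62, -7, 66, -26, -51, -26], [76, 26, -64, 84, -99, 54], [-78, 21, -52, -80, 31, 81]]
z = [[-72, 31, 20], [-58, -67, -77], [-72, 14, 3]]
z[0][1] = 31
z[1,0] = -58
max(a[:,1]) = 38.82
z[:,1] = [31, -67, 14]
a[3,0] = -13.37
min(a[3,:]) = -89.95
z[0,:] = [-72, 31, 20]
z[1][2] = -77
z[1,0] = -58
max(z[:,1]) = 31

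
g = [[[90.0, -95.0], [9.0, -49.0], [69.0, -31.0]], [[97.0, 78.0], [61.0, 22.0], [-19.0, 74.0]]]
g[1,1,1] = 22.0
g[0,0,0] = 90.0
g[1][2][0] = -19.0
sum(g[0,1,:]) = -40.0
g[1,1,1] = 22.0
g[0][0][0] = 90.0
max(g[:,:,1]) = 78.0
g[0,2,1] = -31.0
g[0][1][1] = -49.0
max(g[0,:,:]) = 90.0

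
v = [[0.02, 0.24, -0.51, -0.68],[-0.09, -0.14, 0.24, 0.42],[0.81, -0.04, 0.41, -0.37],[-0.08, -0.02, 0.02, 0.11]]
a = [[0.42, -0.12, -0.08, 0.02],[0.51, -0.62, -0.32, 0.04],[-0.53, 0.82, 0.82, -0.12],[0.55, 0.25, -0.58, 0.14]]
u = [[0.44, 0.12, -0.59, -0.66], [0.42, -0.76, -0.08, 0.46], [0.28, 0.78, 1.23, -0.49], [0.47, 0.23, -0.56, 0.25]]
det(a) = -0.00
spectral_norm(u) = 1.71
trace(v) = 0.40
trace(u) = 1.16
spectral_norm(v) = 1.06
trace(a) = 0.76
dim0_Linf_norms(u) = [0.47, 0.78, 1.23, 0.66]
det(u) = -0.79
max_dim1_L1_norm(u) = 2.78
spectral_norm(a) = 1.64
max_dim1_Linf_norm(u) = 1.23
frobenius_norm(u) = 2.25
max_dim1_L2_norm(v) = 0.98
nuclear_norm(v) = 2.02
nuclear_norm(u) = 4.13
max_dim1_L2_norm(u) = 1.56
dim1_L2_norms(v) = [0.88, 0.51, 0.98, 0.14]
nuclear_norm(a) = 2.69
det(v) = 0.00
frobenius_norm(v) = 1.42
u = v + a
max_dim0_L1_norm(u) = 2.46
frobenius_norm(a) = 1.82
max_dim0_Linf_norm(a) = 0.82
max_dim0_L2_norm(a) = 1.06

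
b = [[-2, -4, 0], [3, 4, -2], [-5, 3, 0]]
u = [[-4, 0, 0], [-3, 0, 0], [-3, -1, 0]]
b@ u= [[20, 0, 0], [-18, 2, 0], [11, 0, 0]]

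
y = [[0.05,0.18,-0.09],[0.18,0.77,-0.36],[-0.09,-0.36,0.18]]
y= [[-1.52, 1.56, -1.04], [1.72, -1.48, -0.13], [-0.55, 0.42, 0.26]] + [[1.57, -1.38, 0.95], [-1.54, 2.25, -0.23], [0.46, -0.78, -0.08]]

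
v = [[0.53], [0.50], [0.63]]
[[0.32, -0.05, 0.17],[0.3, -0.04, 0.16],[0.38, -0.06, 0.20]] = v @[[0.61, -0.09, 0.32]]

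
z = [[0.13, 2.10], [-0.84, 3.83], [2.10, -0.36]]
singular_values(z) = [4.49, 2.05]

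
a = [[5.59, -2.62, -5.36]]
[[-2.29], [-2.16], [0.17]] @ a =[[-12.8,6.0,12.27], [-12.07,5.66,11.58], [0.95,-0.45,-0.91]]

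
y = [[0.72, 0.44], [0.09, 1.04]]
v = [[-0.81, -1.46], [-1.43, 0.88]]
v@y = [[-0.71, -1.87], [-0.95, 0.29]]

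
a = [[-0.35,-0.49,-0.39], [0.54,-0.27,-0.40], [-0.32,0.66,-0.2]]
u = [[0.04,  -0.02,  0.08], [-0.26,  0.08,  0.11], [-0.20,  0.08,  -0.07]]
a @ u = [[0.19,  -0.06,  -0.05],[0.17,  -0.06,  0.04],[-0.14,  0.04,  0.06]]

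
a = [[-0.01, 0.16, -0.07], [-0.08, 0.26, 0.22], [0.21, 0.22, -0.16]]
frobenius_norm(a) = 0.52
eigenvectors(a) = [[(-0.43-0.42j), (-0.43+0.42j), 0.28+0.00j], [(0.32+0.01j), 0.32-0.01j, 0.84+0.00j], [-0.73+0.00j, -0.73-0.00j, (0.47+0j)]]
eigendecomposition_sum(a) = [[-0.01+0.13j, (0.03+0j), (-0.05-0.08j)], [-0.04-0.05j, -0.01+0.01j, (0.05+0.01j)], [0.10+0.12j, 0.03-0.03j, (-0.11-0.02j)]] + [[-0.01-0.13j, (0.03-0j), (-0.05+0.08j)], [(-0.04+0.05j), (-0.01-0.01j), 0.05-0.01j], [0.10-0.12j, (0.03+0.03j), -0.11+0.02j]] + [[0.00-0.00j, (0.09-0j), (0.04-0j)], [(0.01-0j), (0.29-0j), (0.12-0j)], [0.00-0.00j, (0.16-0j), (0.07-0j)]]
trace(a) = 0.09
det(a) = 0.01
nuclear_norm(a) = 0.81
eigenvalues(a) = [(-0.13+0.12j), (-0.13-0.12j), (0.36+0j)]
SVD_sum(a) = [[0.04,  0.15,  -0.01], [0.06,  0.21,  -0.01], [0.07,  0.26,  -0.01]] + [[0.01,-0.0,-0.02], [-0.15,0.05,0.22], [0.12,-0.04,-0.17]] + [[-0.06, 0.01, -0.05],[0.01, -0.00, 0.01],[0.02, -0.01, 0.02]]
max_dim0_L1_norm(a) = 0.64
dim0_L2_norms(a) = [0.22, 0.38, 0.28]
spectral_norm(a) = 0.38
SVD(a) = [[0.40, -0.07, -0.91], [0.58, 0.79, 0.20], [0.71, -0.61, 0.36]] @ diag([0.3840650927415782, 0.34079798118403, 0.08631767234056172]) @ [[0.26, 0.97, -0.04], [-0.56, 0.18, 0.81], [0.79, -0.19, 0.59]]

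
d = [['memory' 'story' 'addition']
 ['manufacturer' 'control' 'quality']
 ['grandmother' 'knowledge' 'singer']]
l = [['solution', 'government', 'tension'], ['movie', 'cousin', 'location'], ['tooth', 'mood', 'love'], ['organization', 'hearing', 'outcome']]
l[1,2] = 'location'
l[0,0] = 'solution'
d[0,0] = 'memory'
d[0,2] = 'addition'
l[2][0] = 'tooth'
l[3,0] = 'organization'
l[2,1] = 'mood'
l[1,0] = 'movie'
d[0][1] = 'story'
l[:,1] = ['government', 'cousin', 'mood', 'hearing']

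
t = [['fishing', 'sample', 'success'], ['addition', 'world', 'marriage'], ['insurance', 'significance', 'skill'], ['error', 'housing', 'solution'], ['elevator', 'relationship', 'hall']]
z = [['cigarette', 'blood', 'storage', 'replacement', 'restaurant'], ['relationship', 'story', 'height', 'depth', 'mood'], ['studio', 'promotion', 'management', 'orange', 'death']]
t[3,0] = 'error'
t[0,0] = 'fishing'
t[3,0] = 'error'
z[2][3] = 'orange'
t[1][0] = 'addition'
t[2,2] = 'skill'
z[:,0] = ['cigarette', 'relationship', 'studio']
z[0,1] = 'blood'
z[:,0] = ['cigarette', 'relationship', 'studio']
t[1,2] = 'marriage'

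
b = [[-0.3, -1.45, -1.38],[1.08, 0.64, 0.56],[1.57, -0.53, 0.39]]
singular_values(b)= [2.39, 1.75, 0.32]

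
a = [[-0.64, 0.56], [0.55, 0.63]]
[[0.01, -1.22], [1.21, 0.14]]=a @ [[0.94, 1.19], [1.10, -0.81]]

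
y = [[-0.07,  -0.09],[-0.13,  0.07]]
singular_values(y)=[0.15, 0.11]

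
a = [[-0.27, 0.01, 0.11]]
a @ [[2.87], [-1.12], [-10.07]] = [[-1.89]]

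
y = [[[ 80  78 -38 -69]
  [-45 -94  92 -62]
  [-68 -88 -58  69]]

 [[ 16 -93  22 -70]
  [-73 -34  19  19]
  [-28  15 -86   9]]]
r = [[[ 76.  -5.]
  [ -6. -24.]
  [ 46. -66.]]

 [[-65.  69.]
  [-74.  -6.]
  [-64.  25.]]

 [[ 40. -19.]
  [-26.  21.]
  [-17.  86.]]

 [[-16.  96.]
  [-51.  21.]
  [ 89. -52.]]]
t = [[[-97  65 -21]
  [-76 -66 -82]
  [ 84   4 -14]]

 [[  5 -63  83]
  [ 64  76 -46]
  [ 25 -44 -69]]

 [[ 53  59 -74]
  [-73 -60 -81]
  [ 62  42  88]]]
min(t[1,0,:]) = -63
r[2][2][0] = -17.0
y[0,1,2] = 92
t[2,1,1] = -60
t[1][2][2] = -69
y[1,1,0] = -73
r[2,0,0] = 40.0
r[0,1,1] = -24.0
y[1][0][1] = -93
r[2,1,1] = 21.0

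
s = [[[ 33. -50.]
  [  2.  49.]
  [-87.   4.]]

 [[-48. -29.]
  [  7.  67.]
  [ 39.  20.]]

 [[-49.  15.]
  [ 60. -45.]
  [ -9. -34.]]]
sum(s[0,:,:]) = -49.0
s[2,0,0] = -49.0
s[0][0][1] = -50.0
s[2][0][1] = 15.0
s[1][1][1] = 67.0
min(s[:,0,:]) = -50.0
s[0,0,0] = 33.0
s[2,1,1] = -45.0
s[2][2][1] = -34.0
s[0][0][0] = 33.0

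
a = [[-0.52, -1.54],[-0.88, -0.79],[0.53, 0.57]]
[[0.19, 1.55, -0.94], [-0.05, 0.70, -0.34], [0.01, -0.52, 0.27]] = a @[[0.25, 0.16, -0.23],[-0.21, -1.06, 0.69]]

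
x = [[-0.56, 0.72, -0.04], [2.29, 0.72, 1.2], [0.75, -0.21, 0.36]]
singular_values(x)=[2.81, 0.93, 0.07]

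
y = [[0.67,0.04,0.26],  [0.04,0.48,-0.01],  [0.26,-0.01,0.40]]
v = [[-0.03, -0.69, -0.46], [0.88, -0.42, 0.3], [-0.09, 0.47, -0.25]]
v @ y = [[-0.17, -0.33, -0.18], [0.65, -0.17, 0.35], [-0.11, 0.22, -0.13]]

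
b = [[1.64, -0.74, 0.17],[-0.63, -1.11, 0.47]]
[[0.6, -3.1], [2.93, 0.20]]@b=[[2.94, 3.00, -1.36], [4.68, -2.39, 0.59]]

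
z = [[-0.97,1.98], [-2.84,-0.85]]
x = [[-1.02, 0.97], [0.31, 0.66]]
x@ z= [[-1.77, -2.84],[-2.18, 0.05]]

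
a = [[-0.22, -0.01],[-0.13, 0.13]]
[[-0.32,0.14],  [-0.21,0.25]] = a@ [[1.46, -0.70],[-0.13, 1.2]]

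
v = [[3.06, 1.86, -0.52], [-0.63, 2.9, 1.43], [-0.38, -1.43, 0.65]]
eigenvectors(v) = [[0.77+0.00j,(0.77-0j),(0.56+0j)], [-0.18+0.53j,-0.18-0.53j,-0.39+0.00j], [-0.18-0.24j,-0.18+0.24j,0.73+0.00j]]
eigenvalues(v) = [(2.75+1.45j), (2.75-1.45j), (1.11+0j)]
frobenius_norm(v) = 5.15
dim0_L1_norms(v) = [4.07, 6.19, 2.6]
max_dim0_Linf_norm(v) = 3.06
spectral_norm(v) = 4.09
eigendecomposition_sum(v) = [[1.39-0.15j, 0.74-2.53j, (-0.68-1.22j)], [-0.22+1.00j, (1.58+1.1j), (1-0.19j)], [(-0.37-0.39j), (-0.96+0.37j), (-0.22+0.5j)]] + [[(1.39+0.15j), (0.74+2.53j), -0.68+1.22j], [-0.22-1.00j, (1.58-1.1j), 1.00+0.19j], [(-0.37+0.39j), (-0.96-0.37j), (-0.22-0.5j)]] + [[0.28+0.00j, (0.37-0j), (0.84-0j)],  [(-0.19-0j), (-0.26+0j), (-0.57+0j)],  [(0.37+0j), 0.48-0.00j, 1.08-0.00j]]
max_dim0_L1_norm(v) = 6.19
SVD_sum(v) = [[1.69, 2.70, 0.10], [1.15, 1.83, 0.07], [-0.74, -1.18, -0.04]] + [[1.27, -0.77, -0.83], [-1.85, 1.12, 1.21], [0.03, -0.02, -0.02]] + [[0.09,-0.07,0.21], [0.07,-0.05,0.16], [0.33,-0.23,0.72]]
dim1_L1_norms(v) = [5.44, 4.96, 2.46]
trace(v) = 6.61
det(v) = 10.73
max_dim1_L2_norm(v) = 3.62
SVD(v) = [[-0.78,0.57,0.27], [-0.53,-0.82,0.2], [0.34,0.01,0.94]] @ diag([4.094549902672127, 3.005116048824238, 0.8724325920245465]) @ [[-0.53, -0.85, -0.03], [0.75, -0.45, -0.49], [0.4, -0.28, 0.87]]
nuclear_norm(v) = 7.97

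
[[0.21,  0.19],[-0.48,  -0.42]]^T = [[0.21, -0.48], [0.19, -0.42]]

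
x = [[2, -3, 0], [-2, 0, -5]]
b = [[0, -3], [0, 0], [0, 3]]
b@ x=[[6, 0, 15], [0, 0, 0], [-6, 0, -15]]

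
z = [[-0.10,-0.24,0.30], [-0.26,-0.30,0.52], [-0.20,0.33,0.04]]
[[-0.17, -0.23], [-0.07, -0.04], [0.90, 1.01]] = z @ [[2.32,  -0.71], [3.74,  2.5], [3.19,  1.01]]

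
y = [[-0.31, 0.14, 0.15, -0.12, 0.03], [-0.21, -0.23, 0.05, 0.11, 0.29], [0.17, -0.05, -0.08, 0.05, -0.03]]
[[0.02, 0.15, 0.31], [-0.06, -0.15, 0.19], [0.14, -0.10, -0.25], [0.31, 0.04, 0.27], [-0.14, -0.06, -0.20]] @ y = [[0.02, -0.05, -0.01, 0.03, 0.03], [0.08, 0.02, -0.03, 0.0, -0.05], [-0.06, 0.06, 0.04, -0.04, -0.02], [-0.06, 0.02, 0.03, -0.02, 0.01], [0.02, 0.00, -0.01, 0.00, -0.02]]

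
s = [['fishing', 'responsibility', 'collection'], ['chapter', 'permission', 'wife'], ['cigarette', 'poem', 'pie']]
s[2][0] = 'cigarette'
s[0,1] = 'responsibility'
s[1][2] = 'wife'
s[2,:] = ['cigarette', 'poem', 'pie']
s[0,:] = ['fishing', 'responsibility', 'collection']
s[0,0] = 'fishing'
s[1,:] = ['chapter', 'permission', 'wife']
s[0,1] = 'responsibility'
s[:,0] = ['fishing', 'chapter', 'cigarette']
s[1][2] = 'wife'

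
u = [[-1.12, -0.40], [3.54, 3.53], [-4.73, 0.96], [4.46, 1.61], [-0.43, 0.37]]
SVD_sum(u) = [[-1.13, -0.38], [4.25, 1.45], [-3.94, -1.35], [4.49, 1.53], [-0.27, -0.09]] + [[0.01, -0.02], [-0.71, 2.08], [-0.79, 2.31], [-0.03, 0.08], [-0.16, 0.46]]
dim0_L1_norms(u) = [14.28, 6.87]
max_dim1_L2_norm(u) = 5.0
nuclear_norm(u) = 11.16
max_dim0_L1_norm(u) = 14.28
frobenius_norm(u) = 8.52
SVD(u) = [[-0.15, 0.01],[0.57, -0.66],[-0.53, -0.73],[0.6, -0.03],[-0.04, -0.15]] @ diag([7.841963207579207, 3.318209313918283]) @ [[0.95, 0.32], [0.32, -0.95]]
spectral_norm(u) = 7.84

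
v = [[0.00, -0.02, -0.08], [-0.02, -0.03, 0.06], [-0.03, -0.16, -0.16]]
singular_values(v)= [0.24, 0.08, 0.0]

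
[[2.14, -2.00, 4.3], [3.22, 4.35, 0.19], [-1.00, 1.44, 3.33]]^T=[[2.14, 3.22, -1.00], [-2.0, 4.35, 1.44], [4.30, 0.19, 3.33]]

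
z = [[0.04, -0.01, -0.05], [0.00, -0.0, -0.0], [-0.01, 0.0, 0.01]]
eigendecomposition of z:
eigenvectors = [[0.97, 0.77, -0.58], [0.00, 0.0, 0.58], [-0.23, 0.64, -0.58]]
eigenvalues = [0.05, -0.0, -0.0]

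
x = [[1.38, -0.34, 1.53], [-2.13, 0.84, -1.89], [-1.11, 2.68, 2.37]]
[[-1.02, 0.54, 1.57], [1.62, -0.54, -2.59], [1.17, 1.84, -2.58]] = x @ [[0.11, -0.23, 1.09],[0.97, 0.08, -0.46],[-0.55, 0.58, -0.06]]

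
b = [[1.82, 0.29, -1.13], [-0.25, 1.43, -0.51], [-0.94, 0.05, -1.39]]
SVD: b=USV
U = [[-0.97,0.19,0.15], [-0.24,-0.58,-0.78], [-0.06,-0.79,0.60]]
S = [2.19, 1.89, 1.21]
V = [[-0.75, -0.29, 0.59],[0.66, -0.43, 0.62],[-0.08, -0.86, -0.51]]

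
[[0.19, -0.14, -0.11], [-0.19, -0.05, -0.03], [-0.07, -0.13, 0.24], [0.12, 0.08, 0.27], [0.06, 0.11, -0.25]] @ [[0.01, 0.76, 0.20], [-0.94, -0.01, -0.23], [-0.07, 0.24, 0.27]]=[[0.14, 0.12, 0.04], [0.05, -0.15, -0.03], [0.10, 0.01, 0.08], [-0.09, 0.16, 0.08], [-0.09, -0.02, -0.08]]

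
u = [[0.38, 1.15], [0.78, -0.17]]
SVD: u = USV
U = [[-0.99, -0.12], [-0.12, 0.99]]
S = [1.22, 0.79]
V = [[-0.39,-0.92],[0.92,-0.39]]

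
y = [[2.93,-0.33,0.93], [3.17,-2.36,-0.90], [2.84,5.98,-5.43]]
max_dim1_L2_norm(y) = 8.56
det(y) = 72.34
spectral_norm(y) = 8.56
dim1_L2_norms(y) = [3.09, 4.05, 8.56]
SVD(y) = [[-0.02, -0.57, -0.82], [0.00, -0.82, 0.57], [-1.00, 0.01, 0.02]] @ diag([8.563722007464994, 4.778679841294094, 1.7677625273970359]) @ [[-0.34,-0.70,0.63], [-0.89,0.46,0.03], [-0.31,-0.55,-0.77]]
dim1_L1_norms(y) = [4.19, 6.43, 14.25]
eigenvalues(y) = [(3.37+0j), (-4.11+2.14j), (-4.11-2.14j)]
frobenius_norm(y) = 9.96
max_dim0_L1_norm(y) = 8.94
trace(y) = -4.86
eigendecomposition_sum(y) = [[(3.1-0j), (0.15+0j), 0.31-0.00j], [(1.41-0j), 0.07+0.00j, (0.14-0j)], [(1.96-0j), 0.09+0.00j, 0.20-0.00j]] + [[-0.09+0.23j, (-0.24-0.68j), (0.31+0.13j)],[(0.88-0.41j), -1.21+2.59j, (-0.52-1.22j)],[0.44-2.08j, 2.94+5.53j, (-2.81-0.69j)]] + [[-0.09-0.23j,(-0.24+0.68j),0.31-0.13j], [0.88+0.41j,-1.21-2.59j,(-0.52+1.22j)], [(0.44+2.08j),(2.94-5.53j),-2.81+0.69j]]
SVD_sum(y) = [[0.06, 0.12, -0.11], [-0.00, -0.0, 0.0], [2.90, 5.97, -5.41]] + [[2.42,-1.25,-0.09],[3.49,-1.80,-0.12],[-0.05,0.02,0.00]] + [[0.45, 0.8, 1.12], [-0.31, -0.55, -0.78], [-0.01, -0.02, -0.02]]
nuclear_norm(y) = 15.11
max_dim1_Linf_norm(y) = 5.98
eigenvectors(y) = [[0.79+0.00j, 0.10+0.02j, (0.1-0.02j)], [(0.36+0j), (-0.25-0.33j), (-0.25+0.33j)], [(0.5+0j), -0.90+0.00j, (-0.9-0j)]]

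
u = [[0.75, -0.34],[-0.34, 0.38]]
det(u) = 0.169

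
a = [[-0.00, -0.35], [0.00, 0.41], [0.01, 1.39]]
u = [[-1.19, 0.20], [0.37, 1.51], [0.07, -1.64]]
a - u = [[1.19,-0.55], [-0.37,-1.10], [-0.06,3.03]]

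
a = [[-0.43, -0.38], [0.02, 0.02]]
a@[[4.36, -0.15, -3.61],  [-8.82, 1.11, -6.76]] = [[1.48, -0.36, 4.12], [-0.09, 0.02, -0.21]]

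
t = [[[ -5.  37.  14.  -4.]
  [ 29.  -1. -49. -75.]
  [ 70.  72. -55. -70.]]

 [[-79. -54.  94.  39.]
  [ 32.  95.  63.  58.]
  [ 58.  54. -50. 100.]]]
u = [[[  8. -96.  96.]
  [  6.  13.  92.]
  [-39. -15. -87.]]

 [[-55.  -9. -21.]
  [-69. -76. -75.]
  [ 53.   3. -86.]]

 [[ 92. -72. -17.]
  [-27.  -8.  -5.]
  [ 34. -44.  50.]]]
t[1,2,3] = 100.0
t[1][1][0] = 32.0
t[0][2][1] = 72.0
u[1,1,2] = -75.0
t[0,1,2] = -49.0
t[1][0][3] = 39.0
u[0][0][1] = -96.0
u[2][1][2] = -5.0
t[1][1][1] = 95.0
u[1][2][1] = 3.0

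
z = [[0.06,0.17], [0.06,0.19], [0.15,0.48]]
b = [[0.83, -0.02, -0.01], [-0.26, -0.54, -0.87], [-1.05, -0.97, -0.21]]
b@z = [[0.05, 0.13], [-0.18, -0.56], [-0.15, -0.46]]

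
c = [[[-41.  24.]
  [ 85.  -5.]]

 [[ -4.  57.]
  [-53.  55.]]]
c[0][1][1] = -5.0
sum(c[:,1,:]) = 82.0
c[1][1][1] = 55.0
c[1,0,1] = 57.0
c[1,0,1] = 57.0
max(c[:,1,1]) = 55.0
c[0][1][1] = -5.0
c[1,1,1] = 55.0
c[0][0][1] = 24.0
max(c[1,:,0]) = -4.0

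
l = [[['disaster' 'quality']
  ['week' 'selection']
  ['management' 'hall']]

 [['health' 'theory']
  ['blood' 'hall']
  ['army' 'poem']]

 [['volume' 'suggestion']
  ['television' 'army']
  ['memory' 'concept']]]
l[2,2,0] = 'memory'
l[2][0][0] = 'volume'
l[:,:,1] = [['quality', 'selection', 'hall'], ['theory', 'hall', 'poem'], ['suggestion', 'army', 'concept']]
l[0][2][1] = 'hall'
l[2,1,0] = 'television'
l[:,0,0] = ['disaster', 'health', 'volume']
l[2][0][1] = 'suggestion'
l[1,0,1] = 'theory'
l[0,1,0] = 'week'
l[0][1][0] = 'week'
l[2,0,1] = 'suggestion'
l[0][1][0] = 'week'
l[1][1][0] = 'blood'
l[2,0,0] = 'volume'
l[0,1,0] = 'week'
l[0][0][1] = 'quality'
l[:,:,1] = [['quality', 'selection', 'hall'], ['theory', 'hall', 'poem'], ['suggestion', 'army', 'concept']]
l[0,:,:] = [['disaster', 'quality'], ['week', 'selection'], ['management', 'hall']]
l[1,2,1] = 'poem'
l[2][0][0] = 'volume'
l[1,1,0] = 'blood'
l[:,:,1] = [['quality', 'selection', 'hall'], ['theory', 'hall', 'poem'], ['suggestion', 'army', 'concept']]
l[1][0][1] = 'theory'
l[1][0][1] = 'theory'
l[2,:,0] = ['volume', 'television', 'memory']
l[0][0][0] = 'disaster'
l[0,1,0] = 'week'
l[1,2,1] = 'poem'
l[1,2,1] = 'poem'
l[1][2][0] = 'army'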